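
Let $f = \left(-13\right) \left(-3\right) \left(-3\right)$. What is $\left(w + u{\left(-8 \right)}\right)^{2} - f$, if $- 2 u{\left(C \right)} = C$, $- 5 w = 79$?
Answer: $\frac{6406}{25} \approx 256.24$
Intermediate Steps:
$w = - \frac{79}{5}$ ($w = \left(- \frac{1}{5}\right) 79 = - \frac{79}{5} \approx -15.8$)
$u{\left(C \right)} = - \frac{C}{2}$
$f = -117$ ($f = 39 \left(-3\right) = -117$)
$\left(w + u{\left(-8 \right)}\right)^{2} - f = \left(- \frac{79}{5} - -4\right)^{2} - -117 = \left(- \frac{79}{5} + 4\right)^{2} + 117 = \left(- \frac{59}{5}\right)^{2} + 117 = \frac{3481}{25} + 117 = \frac{6406}{25}$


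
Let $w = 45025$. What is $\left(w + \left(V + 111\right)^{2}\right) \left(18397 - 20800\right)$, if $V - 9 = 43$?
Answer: $-172040382$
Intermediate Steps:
$V = 52$ ($V = 9 + 43 = 52$)
$\left(w + \left(V + 111\right)^{2}\right) \left(18397 - 20800\right) = \left(45025 + \left(52 + 111\right)^{2}\right) \left(18397 - 20800\right) = \left(45025 + 163^{2}\right) \left(-2403\right) = \left(45025 + 26569\right) \left(-2403\right) = 71594 \left(-2403\right) = -172040382$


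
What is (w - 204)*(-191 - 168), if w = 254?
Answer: -17950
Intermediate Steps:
(w - 204)*(-191 - 168) = (254 - 204)*(-191 - 168) = 50*(-359) = -17950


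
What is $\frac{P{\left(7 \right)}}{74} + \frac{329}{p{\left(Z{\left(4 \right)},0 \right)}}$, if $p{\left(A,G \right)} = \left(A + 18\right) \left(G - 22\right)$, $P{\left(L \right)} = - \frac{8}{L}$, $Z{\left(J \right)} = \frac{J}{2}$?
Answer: $- \frac{86971}{113960} \approx -0.76317$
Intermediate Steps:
$Z{\left(J \right)} = \frac{J}{2}$ ($Z{\left(J \right)} = J \frac{1}{2} = \frac{J}{2}$)
$p{\left(A,G \right)} = \left(-22 + G\right) \left(18 + A\right)$ ($p{\left(A,G \right)} = \left(18 + A\right) \left(-22 + G\right) = \left(-22 + G\right) \left(18 + A\right)$)
$\frac{P{\left(7 \right)}}{74} + \frac{329}{p{\left(Z{\left(4 \right)},0 \right)}} = \frac{\left(-8\right) \frac{1}{7}}{74} + \frac{329}{-396 - 22 \cdot \frac{1}{2} \cdot 4 + 18 \cdot 0 + \frac{1}{2} \cdot 4 \cdot 0} = \left(-8\right) \frac{1}{7} \cdot \frac{1}{74} + \frac{329}{-396 - 44 + 0 + 2 \cdot 0} = \left(- \frac{8}{7}\right) \frac{1}{74} + \frac{329}{-396 - 44 + 0 + 0} = - \frac{4}{259} + \frac{329}{-440} = - \frac{4}{259} + 329 \left(- \frac{1}{440}\right) = - \frac{4}{259} - \frac{329}{440} = - \frac{86971}{113960}$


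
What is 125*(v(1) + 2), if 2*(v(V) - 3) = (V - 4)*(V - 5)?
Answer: 1375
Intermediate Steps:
v(V) = 3 + (-5 + V)*(-4 + V)/2 (v(V) = 3 + ((V - 4)*(V - 5))/2 = 3 + ((-4 + V)*(-5 + V))/2 = 3 + ((-5 + V)*(-4 + V))/2 = 3 + (-5 + V)*(-4 + V)/2)
125*(v(1) + 2) = 125*((13 + (½)*1² - 9/2*1) + 2) = 125*((13 + (½)*1 - 9/2) + 2) = 125*((13 + ½ - 9/2) + 2) = 125*(9 + 2) = 125*11 = 1375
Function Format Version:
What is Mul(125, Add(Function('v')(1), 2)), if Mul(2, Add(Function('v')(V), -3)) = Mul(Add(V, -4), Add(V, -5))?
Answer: 1375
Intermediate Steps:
Function('v')(V) = Add(3, Mul(Rational(1, 2), Add(-5, V), Add(-4, V))) (Function('v')(V) = Add(3, Mul(Rational(1, 2), Mul(Add(V, -4), Add(V, -5)))) = Add(3, Mul(Rational(1, 2), Mul(Add(-4, V), Add(-5, V)))) = Add(3, Mul(Rational(1, 2), Mul(Add(-5, V), Add(-4, V)))) = Add(3, Mul(Rational(1, 2), Add(-5, V), Add(-4, V))))
Mul(125, Add(Function('v')(1), 2)) = Mul(125, Add(Add(13, Mul(Rational(1, 2), Pow(1, 2)), Mul(Rational(-9, 2), 1)), 2)) = Mul(125, Add(Add(13, Mul(Rational(1, 2), 1), Rational(-9, 2)), 2)) = Mul(125, Add(Add(13, Rational(1, 2), Rational(-9, 2)), 2)) = Mul(125, Add(9, 2)) = Mul(125, 11) = 1375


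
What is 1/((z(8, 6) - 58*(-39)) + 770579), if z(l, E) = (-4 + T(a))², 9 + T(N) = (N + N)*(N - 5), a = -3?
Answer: 1/774066 ≈ 1.2919e-6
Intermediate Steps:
T(N) = -9 + 2*N*(-5 + N) (T(N) = -9 + (N + N)*(N - 5) = -9 + (2*N)*(-5 + N) = -9 + 2*N*(-5 + N))
z(l, E) = 1225 (z(l, E) = (-4 + (-9 - 10*(-3) + 2*(-3)²))² = (-4 + (-9 + 30 + 2*9))² = (-4 + (-9 + 30 + 18))² = (-4 + 39)² = 35² = 1225)
1/((z(8, 6) - 58*(-39)) + 770579) = 1/((1225 - 58*(-39)) + 770579) = 1/((1225 + 2262) + 770579) = 1/(3487 + 770579) = 1/774066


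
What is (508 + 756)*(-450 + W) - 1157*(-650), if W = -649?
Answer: -637086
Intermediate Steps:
(508 + 756)*(-450 + W) - 1157*(-650) = (508 + 756)*(-450 - 649) - 1157*(-650) = 1264*(-1099) + 752050 = -1389136 + 752050 = -637086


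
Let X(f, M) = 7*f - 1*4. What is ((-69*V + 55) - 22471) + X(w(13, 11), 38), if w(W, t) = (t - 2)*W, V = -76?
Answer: -16357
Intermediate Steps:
w(W, t) = W*(-2 + t) (w(W, t) = (-2 + t)*W = W*(-2 + t))
X(f, M) = -4 + 7*f (X(f, M) = 7*f - 4 = -4 + 7*f)
((-69*V + 55) - 22471) + X(w(13, 11), 38) = ((-69*(-76) + 55) - 22471) + (-4 + 7*(13*(-2 + 11))) = ((5244 + 55) - 22471) + (-4 + 7*(13*9)) = (5299 - 22471) + (-4 + 7*117) = -17172 + (-4 + 819) = -17172 + 815 = -16357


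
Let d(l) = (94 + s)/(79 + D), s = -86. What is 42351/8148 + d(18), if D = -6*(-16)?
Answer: 356029/67900 ≈ 5.2434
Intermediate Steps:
D = 96
d(l) = 8/175 (d(l) = (94 - 86)/(79 + 96) = 8/175)
42351/8148 + d(18) = 42351/8148 + 8/175 = 42351*(1/8148) + 8/175 = 14117/2716 + 8/175 = 356029/67900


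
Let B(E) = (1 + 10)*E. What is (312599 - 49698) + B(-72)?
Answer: 262109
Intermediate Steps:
B(E) = 11*E
(312599 - 49698) + B(-72) = (312599 - 49698) + 11*(-72) = 262901 - 792 = 262109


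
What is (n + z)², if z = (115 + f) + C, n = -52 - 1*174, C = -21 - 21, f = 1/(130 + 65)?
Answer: 890067556/38025 ≈ 23407.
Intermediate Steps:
f = 1/195 ≈ 0.0051282
C = -42
n = -226 (n = -52 - 174 = -226)
z = 14236/195 (z = (115 + 1/195) - 42 = 22426/195 - 42 = 14236/195 ≈ 73.005)
(n + z)² = (-226 + 14236/195)² = (-29834/195)² = 890067556/38025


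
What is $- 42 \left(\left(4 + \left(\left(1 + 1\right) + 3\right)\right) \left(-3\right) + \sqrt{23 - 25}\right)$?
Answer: $1134 - 42 i \sqrt{2} \approx 1134.0 - 59.397 i$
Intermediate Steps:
$- 42 \left(\left(4 + \left(\left(1 + 1\right) + 3\right)\right) \left(-3\right) + \sqrt{23 - 25}\right) = - 42 \left(\left(4 + \left(2 + 3\right)\right) \left(-3\right) + \sqrt{-2}\right) = - 42 \left(\left(4 + 5\right) \left(-3\right) + i \sqrt{2}\right) = - 42 \left(9 \left(-3\right) + i \sqrt{2}\right) = - 42 \left(-27 + i \sqrt{2}\right) = 1134 - 42 i \sqrt{2}$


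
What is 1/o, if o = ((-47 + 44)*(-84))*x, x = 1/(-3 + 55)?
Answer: 13/63 ≈ 0.20635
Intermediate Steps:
x = 1/52 ≈ 0.019231
o = 63/13 (o = ((-47 + 44)*(-84))*(1/52) = -3*(-84)*(1/52) = 252*(1/52) = 63/13 ≈ 4.8462)
1/o = 1/(63/13) = 13/63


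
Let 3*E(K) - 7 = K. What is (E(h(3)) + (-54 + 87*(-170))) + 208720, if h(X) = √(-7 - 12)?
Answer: 581635/3 + I*√19/3 ≈ 1.9388e+5 + 1.453*I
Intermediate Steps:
h(X) = I*√19 (h(X) = √(-19) = I*√19)
E(K) = 7/3 + K/3
(E(h(3)) + (-54 + 87*(-170))) + 208720 = ((7/3 + (I*√19)/3) + (-54 + 87*(-170))) + 208720 = ((7/3 + I*√19/3) + (-54 - 14790)) + 208720 = ((7/3 + I*√19/3) - 14844) + 208720 = (-44525/3 + I*√19/3) + 208720 = 581635/3 + I*√19/3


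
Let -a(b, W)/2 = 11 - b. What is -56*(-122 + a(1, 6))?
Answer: 7952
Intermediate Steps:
a(b, W) = -22 + 2*b (a(b, W) = -2*(11 - b) = -22 + 2*b)
-56*(-122 + a(1, 6)) = -56*(-122 + (-22 + 2*1)) = -56*(-122 + (-22 + 2)) = -56*(-122 - 20) = -56*(-142) = 7952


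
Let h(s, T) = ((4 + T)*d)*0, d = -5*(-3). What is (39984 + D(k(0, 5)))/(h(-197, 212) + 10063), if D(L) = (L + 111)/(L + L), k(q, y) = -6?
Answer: 159901/40252 ≈ 3.9725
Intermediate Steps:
d = 15
h(s, T) = 0 (h(s, T) = ((4 + T)*15)*0 = (60 + 15*T)*0 = 0)
D(L) = (111 + L)/(2*L) (D(L) = (111 + L)/((2*L)) = (111 + L)*(1/(2*L)) = (111 + L)/(2*L))
(39984 + D(k(0, 5)))/(h(-197, 212) + 10063) = (39984 + (½)*(111 - 6)/(-6))/(0 + 10063) = (39984 + (½)*(-⅙)*105)/10063 = (39984 - 35/4)*(1/10063) = (159901/4)*(1/10063) = 159901/40252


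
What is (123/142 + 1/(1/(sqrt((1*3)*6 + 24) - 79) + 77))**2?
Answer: 5260138777641784771/6805112870303587876 + 2293499243*sqrt(42)/47923330072560478 ≈ 0.77297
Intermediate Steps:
(123/142 + 1/(1/(sqrt((1*3)*6 + 24) - 79) + 77))**2 = (123*(1/142) + 1/(1/(sqrt(3*6 + 24) - 79) + 77))**2 = (123/142 + 1/(1/(sqrt(18 + 24) - 79) + 77))**2 = (123/142 + 1/(1/(sqrt(42) - 79) + 77))**2 = (123/142 + 1/(1/(-79 + sqrt(42)) + 77))**2 = (123/142 + 1/(77 + 1/(-79 + sqrt(42))))**2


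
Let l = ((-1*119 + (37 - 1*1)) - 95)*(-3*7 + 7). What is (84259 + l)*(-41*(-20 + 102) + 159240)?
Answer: 13522572378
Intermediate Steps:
l = 2492 (l = ((-119 + (37 - 1)) - 95)*(-21 + 7) = ((-119 + 36) - 95)*(-14) = (-83 - 95)*(-14) = -178*(-14) = 2492)
(84259 + l)*(-41*(-20 + 102) + 159240) = (84259 + 2492)*(-41*(-20 + 102) + 159240) = 86751*(-41*82 + 159240) = 86751*(-3362 + 159240) = 86751*155878 = 13522572378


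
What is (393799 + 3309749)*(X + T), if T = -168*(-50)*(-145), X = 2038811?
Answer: 3039912937428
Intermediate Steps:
T = -1218000 (T = 8400*(-145) = -1218000)
(393799 + 3309749)*(X + T) = (393799 + 3309749)*(2038811 - 1218000) = 3703548*820811 = 3039912937428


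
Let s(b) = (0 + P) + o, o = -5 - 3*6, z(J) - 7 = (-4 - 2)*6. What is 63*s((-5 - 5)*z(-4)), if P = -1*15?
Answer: -2394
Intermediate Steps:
P = -15
z(J) = -29 (z(J) = 7 + (-4 - 2)*6 = 7 - 6*6 = 7 - 36 = -29)
o = -23 (o = -5 - 18 = -23)
s(b) = -38 (s(b) = (0 - 15) - 23 = -15 - 23 = -38)
63*s((-5 - 5)*z(-4)) = 63*(-38) = -2394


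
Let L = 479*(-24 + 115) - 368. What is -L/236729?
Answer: -43221/236729 ≈ -0.18258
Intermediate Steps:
L = 43221 (L = 479*91 - 368 = 43589 - 368 = 43221)
-L/236729 = -1*43221/236729 = -43221*1/236729 = -43221/236729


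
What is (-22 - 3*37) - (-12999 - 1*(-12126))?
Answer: 740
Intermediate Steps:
(-22 - 3*37) - (-12999 - 1*(-12126)) = (-22 - 111) - (-12999 + 12126) = -133 - 1*(-873) = -133 + 873 = 740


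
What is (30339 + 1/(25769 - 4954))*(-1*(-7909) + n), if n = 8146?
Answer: 2027766684346/4163 ≈ 4.8709e+8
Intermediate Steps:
(30339 + 1/(25769 - 4954))*(-1*(-7909) + n) = (30339 + 1/(25769 - 4954))*(-1*(-7909) + 8146) = (30339 + 1/20815)*(7909 + 8146) = (30339 + 1/20815)*16055 = (631506286/20815)*16055 = 2027766684346/4163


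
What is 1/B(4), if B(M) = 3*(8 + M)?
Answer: 1/36 ≈ 0.027778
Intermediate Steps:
B(M) = 24 + 3*M
1/B(4) = 1/(24 + 3*4) = 1/(24 + 12) = 1/36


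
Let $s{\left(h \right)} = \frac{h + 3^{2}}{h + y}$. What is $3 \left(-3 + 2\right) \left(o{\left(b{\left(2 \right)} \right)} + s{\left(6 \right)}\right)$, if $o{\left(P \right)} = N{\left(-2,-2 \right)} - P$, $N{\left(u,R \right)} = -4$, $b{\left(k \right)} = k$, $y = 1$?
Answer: $\frac{81}{7} \approx 11.571$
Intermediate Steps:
$s{\left(h \right)} = \frac{9 + h}{1 + h}$ ($s{\left(h \right)} = \frac{h + 3^{2}}{h + 1} = \frac{h + 9}{1 + h} = \frac{9 + h}{1 + h}$)
$o{\left(P \right)} = -4 - P$
$3 \left(-3 + 2\right) \left(o{\left(b{\left(2 \right)} \right)} + s{\left(6 \right)}\right) = 3 \left(-3 + 2\right) \left(\left(-4 - 2\right) + \frac{9 + 6}{1 + 6}\right) = 3 \left(-1\right) \left(\left(-4 - 2\right) + \frac{1}{7} \cdot 15\right) = - 3 \left(-6 + \frac{1}{7} \cdot 15\right) = - 3 \left(-6 + \frac{15}{7}\right) = \left(-3\right) \left(- \frac{27}{7}\right) = \frac{81}{7}$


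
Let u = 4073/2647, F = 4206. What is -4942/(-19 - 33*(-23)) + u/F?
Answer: -6877208203/1029828585 ≈ -6.6780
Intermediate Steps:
u = 4073/2647 (u = 4073*(1/2647) = 4073/2647 ≈ 1.5387)
-4942/(-19 - 33*(-23)) + u/F = -4942/(-19 - 33*(-23)) + (4073/2647)/4206 = -4942/(-19 + 759) + (4073/2647)*(1/4206) = -4942/740 + 4073/11133282 = -4942*1/740 + 4073/11133282 = -2471/370 + 4073/11133282 = -6877208203/1029828585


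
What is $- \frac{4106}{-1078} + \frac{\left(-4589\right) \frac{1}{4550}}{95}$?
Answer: $\frac{9724569}{2560250} \approx 3.7983$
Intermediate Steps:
$- \frac{4106}{-1078} + \frac{\left(-4589\right) \frac{1}{4550}}{95} = \left(-4106\right) \left(- \frac{1}{1078}\right) + \left(-4589\right) \frac{1}{4550} \cdot \frac{1}{95} = \frac{2053}{539} - \frac{353}{33250} = \frac{9724569}{2560250}$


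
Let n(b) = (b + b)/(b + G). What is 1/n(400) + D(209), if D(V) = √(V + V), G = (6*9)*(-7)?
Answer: 11/400 + √418 ≈ 20.473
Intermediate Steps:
G = -378 (G = 54*(-7) = -378)
D(V) = √2*√V (D(V) = √(2*V) = √2*√V)
n(b) = 2*b/(-378 + b) (n(b) = (b + b)/(b - 378) = (2*b)/(-378 + b) = 2*b/(-378 + b))
1/n(400) + D(209) = 1/(2*400/(-378 + 400)) + √2*√209 = 1/(2*400/22) + √418 = 1/(2*400*(1/22)) + √418 = 1/(400/11) + √418 = 11/400 + √418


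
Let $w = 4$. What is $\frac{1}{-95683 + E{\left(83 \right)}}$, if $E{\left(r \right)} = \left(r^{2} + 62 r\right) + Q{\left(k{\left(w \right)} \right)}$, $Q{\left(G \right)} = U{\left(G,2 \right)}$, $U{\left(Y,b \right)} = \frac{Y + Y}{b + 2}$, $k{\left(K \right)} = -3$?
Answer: $- \frac{2}{167299} \approx -1.1955 \cdot 10^{-5}$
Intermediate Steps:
$U{\left(Y,b \right)} = \frac{2 Y}{2 + b}$
$Q{\left(G \right)} = \frac{G}{2}$ ($Q{\left(G \right)} = \frac{2 G}{2 + 2} = \frac{2 G}{4} = 2 G \frac{1}{4} = \frac{G}{2}$)
$E{\left(r \right)} = - \frac{3}{2} + r^{2} + 62 r$ ($E{\left(r \right)} = \left(r^{2} + 62 r\right) + \frac{1}{2} \left(-3\right) = \left(r^{2} + 62 r\right) - \frac{3}{2} = - \frac{3}{2} + r^{2} + 62 r$)
$\frac{1}{-95683 + E{\left(83 \right)}} = \frac{1}{-95683 + \left(- \frac{3}{2} + 83^{2} + 62 \cdot 83\right)} = \frac{1}{-95683 + \left(- \frac{3}{2} + 6889 + 5146\right)} = \frac{1}{-95683 + \frac{24067}{2}} = \frac{1}{- \frac{167299}{2}} = - \frac{2}{167299}$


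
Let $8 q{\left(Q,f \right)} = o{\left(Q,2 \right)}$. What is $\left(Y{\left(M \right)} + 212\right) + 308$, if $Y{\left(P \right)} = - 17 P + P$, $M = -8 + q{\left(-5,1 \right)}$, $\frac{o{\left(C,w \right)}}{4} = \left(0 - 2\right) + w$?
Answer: $648$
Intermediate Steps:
$o{\left(C,w \right)} = -8 + 4 w$ ($o{\left(C,w \right)} = 4 \left(\left(0 - 2\right) + w\right) = 4 \left(-2 + w\right) = -8 + 4 w$)
$q{\left(Q,f \right)} = 0$ ($q{\left(Q,f \right)} = \frac{-8 + 4 \cdot 2}{8} = \frac{-8 + 8}{8} = \frac{1}{8} \cdot 0 = 0$)
$M = -8$ ($M = -8 + 0 = -8$)
$Y{\left(P \right)} = - 16 P$
$\left(Y{\left(M \right)} + 212\right) + 308 = \left(\left(-16\right) \left(-8\right) + 212\right) + 308 = \left(128 + 212\right) + 308 = 340 + 308 = 648$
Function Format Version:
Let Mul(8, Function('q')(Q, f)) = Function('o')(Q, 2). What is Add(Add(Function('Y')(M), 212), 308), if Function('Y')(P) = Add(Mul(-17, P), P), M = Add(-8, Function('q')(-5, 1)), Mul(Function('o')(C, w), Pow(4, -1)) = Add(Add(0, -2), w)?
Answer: 648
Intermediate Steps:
Function('o')(C, w) = Add(-8, Mul(4, w)) (Function('o')(C, w) = Mul(4, Add(Add(0, -2), w)) = Mul(4, Add(-2, w)) = Add(-8, Mul(4, w)))
Function('q')(Q, f) = 0 (Function('q')(Q, f) = Mul(Rational(1, 8), Add(-8, Mul(4, 2))) = Mul(Rational(1, 8), Add(-8, 8)) = Mul(Rational(1, 8), 0) = 0)
M = -8 (M = Add(-8, 0) = -8)
Function('Y')(P) = Mul(-16, P)
Add(Add(Function('Y')(M), 212), 308) = Add(Add(Mul(-16, -8), 212), 308) = Add(Add(128, 212), 308) = Add(340, 308) = 648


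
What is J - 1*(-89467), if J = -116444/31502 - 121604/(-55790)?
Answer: 5615545745761/62767735 ≈ 89466.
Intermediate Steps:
J = -95201484/62767735 (J = -116444*1/31502 - 121604*(-1/55790) = -58222/15751 + 8686/3985 = -95201484/62767735 ≈ -1.5167)
J - 1*(-89467) = -95201484/62767735 - 1*(-89467) = -95201484/62767735 + 89467 = 5615545745761/62767735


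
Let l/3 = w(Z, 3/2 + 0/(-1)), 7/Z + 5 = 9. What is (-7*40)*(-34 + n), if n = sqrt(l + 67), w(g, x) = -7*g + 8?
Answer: 9520 - 140*sqrt(217) ≈ 7457.7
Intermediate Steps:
Z = 7/4 (Z = 7/(-5 + 9) = 7/4 ≈ 1.7500)
w(g, x) = 8 - 7*g
l = -51/4 (l = 3*(8 - 7*7/4) = 3*(8 - 49/4) = 3*(-17/4) = -51/4 ≈ -12.750)
n = sqrt(217)/2 (n = sqrt(-51/4 + 67) = sqrt(217/4) = sqrt(217)/2 ≈ 7.3655)
(-7*40)*(-34 + n) = (-7*40)*(-34 + sqrt(217)/2) = -280*(-34 + sqrt(217)/2) = 9520 - 140*sqrt(217)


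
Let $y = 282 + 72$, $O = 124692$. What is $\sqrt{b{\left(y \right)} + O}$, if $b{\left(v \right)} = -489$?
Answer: $\sqrt{124203} \approx 352.42$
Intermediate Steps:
$y = 354$
$\sqrt{b{\left(y \right)} + O} = \sqrt{-489 + 124692} = \sqrt{124203}$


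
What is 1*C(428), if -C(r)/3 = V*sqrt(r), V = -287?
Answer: 1722*sqrt(107) ≈ 17813.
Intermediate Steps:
C(r) = 861*sqrt(r) (C(r) = -(-861)*sqrt(r) = 861*sqrt(r))
1*C(428) = 1*(861*sqrt(428)) = 1*(861*(2*sqrt(107))) = 1*(1722*sqrt(107)) = 1722*sqrt(107)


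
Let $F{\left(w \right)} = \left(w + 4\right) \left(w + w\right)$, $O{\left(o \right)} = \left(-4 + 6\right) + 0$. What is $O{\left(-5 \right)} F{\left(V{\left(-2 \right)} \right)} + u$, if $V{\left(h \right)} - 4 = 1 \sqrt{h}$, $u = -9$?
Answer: $111 + 48 i \sqrt{2} \approx 111.0 + 67.882 i$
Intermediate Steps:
$O{\left(o \right)} = 2$ ($O{\left(o \right)} = 2 + 0 = 2$)
$V{\left(h \right)} = 4 + \sqrt{h}$ ($V{\left(h \right)} = 4 + 1 \sqrt{h} = 4 + \sqrt{h}$)
$F{\left(w \right)} = 2 w \left(4 + w\right)$ ($F{\left(w \right)} = \left(4 + w\right) 2 w = 2 w \left(4 + w\right)$)
$O{\left(-5 \right)} F{\left(V{\left(-2 \right)} \right)} + u = 2 \cdot 2 \left(4 + \sqrt{-2}\right) \left(4 + \left(4 + \sqrt{-2}\right)\right) - 9 = 2 \cdot 2 \left(4 + i \sqrt{2}\right) \left(4 + \left(4 + i \sqrt{2}\right)\right) - 9 = 2 \cdot 2 \left(4 + i \sqrt{2}\right) \left(8 + i \sqrt{2}\right) - 9 = 4 \left(4 + i \sqrt{2}\right) \left(8 + i \sqrt{2}\right) - 9 = -9 + 4 \left(4 + i \sqrt{2}\right) \left(8 + i \sqrt{2}\right)$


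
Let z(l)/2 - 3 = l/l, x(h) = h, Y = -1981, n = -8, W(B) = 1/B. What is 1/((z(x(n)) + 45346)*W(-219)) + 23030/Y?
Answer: -49758879/4278394 ≈ -11.630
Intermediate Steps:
z(l) = 8 (z(l) = 6 + 2*(l/l) = 6 + 2*1 = 6 + 2 = 8)
1/((z(x(n)) + 45346)*W(-219)) + 23030/Y = 1/((8 + 45346)*(1/(-219))) + 23030/(-1981) = 1/(45354*(-1/219)) + 23030*(-1/1981) = (1/45354)*(-219) - 3290/283 = -73/15118 - 3290/283 = -49758879/4278394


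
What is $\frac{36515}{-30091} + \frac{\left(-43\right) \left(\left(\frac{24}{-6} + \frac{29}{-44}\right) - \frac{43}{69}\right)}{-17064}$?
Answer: $- \frac{24208324979}{19732955616} \approx -1.2268$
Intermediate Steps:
$\frac{36515}{-30091} + \frac{\left(-43\right) \left(\left(\frac{24}{-6} + \frac{29}{-44}\right) - \frac{43}{69}\right)}{-17064} = 36515 \left(- \frac{1}{30091}\right) + - 43 \left(\left(24 \left(- \frac{1}{6}\right) + 29 \left(- \frac{1}{44}\right)\right) - \frac{43}{69}\right) \left(- \frac{1}{17064}\right) = - \frac{36515}{30091} + - 43 \left(\left(-4 - \frac{29}{44}\right) - \frac{43}{69}\right) \left(- \frac{1}{17064}\right) = - \frac{36515}{30091} + - 43 \left(- \frac{205}{44} - \frac{43}{69}\right) \left(- \frac{1}{17064}\right) = - \frac{36515}{30091} + \left(-43\right) \left(- \frac{16037}{3036}\right) \left(- \frac{1}{17064}\right) = - \frac{36515}{30091} + \frac{689591}{3036} \left(- \frac{1}{17064}\right) = - \frac{36515}{30091} - \frac{8729}{655776} = - \frac{24208324979}{19732955616}$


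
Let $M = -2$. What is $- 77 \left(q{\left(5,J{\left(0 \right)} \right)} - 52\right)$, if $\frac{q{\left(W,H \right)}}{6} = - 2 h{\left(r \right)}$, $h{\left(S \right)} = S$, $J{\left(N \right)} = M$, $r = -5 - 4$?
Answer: $-4312$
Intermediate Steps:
$r = -9$ ($r = -5 - 4 = -9$)
$J{\left(N \right)} = -2$
$q{\left(W,H \right)} = 108$ ($q{\left(W,H \right)} = 6 \left(\left(-2\right) \left(-9\right)\right) = 6 \cdot 18 = 108$)
$- 77 \left(q{\left(5,J{\left(0 \right)} \right)} - 52\right) = - 77 \left(108 - 52\right) = \left(-77\right) 56 = -4312$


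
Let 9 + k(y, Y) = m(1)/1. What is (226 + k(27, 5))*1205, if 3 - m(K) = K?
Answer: 263895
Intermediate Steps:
m(K) = 3 - K
k(y, Y) = -7 (k(y, Y) = -9 + (3 - 1*1)/1 = -9 + 1*(3 - 1) = -9 + 1*2 = -9 + 2 = -7)
(226 + k(27, 5))*1205 = (226 - 7)*1205 = 219*1205 = 263895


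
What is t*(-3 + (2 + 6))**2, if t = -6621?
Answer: -165525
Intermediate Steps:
t*(-3 + (2 + 6))**2 = -6621*(-3 + (2 + 6))**2 = -6621*(-3 + 8)**2 = -6621*5**2 = -6621*25 = -165525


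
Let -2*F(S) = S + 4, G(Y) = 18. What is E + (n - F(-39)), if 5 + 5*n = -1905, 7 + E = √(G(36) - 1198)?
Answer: -813/2 + 2*I*√295 ≈ -406.5 + 34.351*I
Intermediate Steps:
F(S) = -2 - S/2 (F(S) = -(S + 4)/2 = -(4 + S)/2 = -2 - S/2)
E = -7 + 2*I*√295 (E = -7 + √(18 - 1198) = -7 + √(-1180) = -7 + 2*I*√295 ≈ -7.0 + 34.351*I)
n = -382 (n = -1 + (⅕)*(-1905) = -1 - 381 = -382)
E + (n - F(-39)) = (-7 + 2*I*√295) + (-382 - (-2 - ½*(-39))) = (-7 + 2*I*√295) + (-382 - (-2 + 39/2)) = (-7 + 2*I*√295) + (-382 - 1*35/2) = (-7 + 2*I*√295) + (-382 - 35/2) = (-7 + 2*I*√295) - 799/2 = -813/2 + 2*I*√295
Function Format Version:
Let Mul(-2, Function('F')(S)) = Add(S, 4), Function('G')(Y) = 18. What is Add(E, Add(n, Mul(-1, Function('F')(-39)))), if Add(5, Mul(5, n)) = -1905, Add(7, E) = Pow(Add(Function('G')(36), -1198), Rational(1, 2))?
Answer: Add(Rational(-813, 2), Mul(2, I, Pow(295, Rational(1, 2)))) ≈ Add(-406.50, Mul(34.351, I))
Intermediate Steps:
Function('F')(S) = Add(-2, Mul(Rational(-1, 2), S)) (Function('F')(S) = Mul(Rational(-1, 2), Add(S, 4)) = Mul(Rational(-1, 2), Add(4, S)) = Add(-2, Mul(Rational(-1, 2), S)))
E = Add(-7, Mul(2, I, Pow(295, Rational(1, 2)))) (E = Add(-7, Pow(Add(18, -1198), Rational(1, 2))) = Add(-7, Pow(-1180, Rational(1, 2))) = Add(-7, Mul(2, I, Pow(295, Rational(1, 2)))) ≈ Add(-7.0000, Mul(34.351, I)))
n = -382 (n = Add(-1, Mul(Rational(1, 5), -1905)) = Add(-1, -381) = -382)
Add(E, Add(n, Mul(-1, Function('F')(-39)))) = Add(Add(-7, Mul(2, I, Pow(295, Rational(1, 2)))), Add(-382, Mul(-1, Add(-2, Mul(Rational(-1, 2), -39))))) = Add(Add(-7, Mul(2, I, Pow(295, Rational(1, 2)))), Add(-382, Mul(-1, Add(-2, Rational(39, 2))))) = Add(Add(-7, Mul(2, I, Pow(295, Rational(1, 2)))), Add(-382, Mul(-1, Rational(35, 2)))) = Add(Add(-7, Mul(2, I, Pow(295, Rational(1, 2)))), Add(-382, Rational(-35, 2))) = Add(Add(-7, Mul(2, I, Pow(295, Rational(1, 2)))), Rational(-799, 2)) = Add(Rational(-813, 2), Mul(2, I, Pow(295, Rational(1, 2))))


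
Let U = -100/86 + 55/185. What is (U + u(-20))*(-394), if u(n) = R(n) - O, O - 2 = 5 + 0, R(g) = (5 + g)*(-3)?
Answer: -23277914/1591 ≈ -14631.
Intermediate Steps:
R(g) = -15 - 3*g
U = -1377/1591 (U = -100*1/86 + 55*(1/185) = -50/43 + 11/37 = -1377/1591 ≈ -0.86549)
O = 7 (O = 2 + (5 + 0) = 2 + 5 = 7)
u(n) = -22 - 3*n (u(n) = (-15 - 3*n) - 1*7 = (-15 - 3*n) - 7 = -22 - 3*n)
(U + u(-20))*(-394) = (-1377/1591 + (-22 - 3*(-20)))*(-394) = (-1377/1591 + (-22 + 60))*(-394) = (-1377/1591 + 38)*(-394) = (59081/1591)*(-394) = -23277914/1591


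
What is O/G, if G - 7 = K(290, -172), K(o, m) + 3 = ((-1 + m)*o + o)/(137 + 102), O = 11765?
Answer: -2811835/48924 ≈ -57.474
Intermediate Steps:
K(o, m) = -3 + o/239 + o*(-1 + m)/239 (K(o, m) = -3 + ((-1 + m)*o + o)/(137 + 102) = -3 + (o*(-1 + m) + o)/239 = -3 + (o + o*(-1 + m))*(1/239) = -3 + (o/239 + o*(-1 + m)/239) = -3 + o/239 + o*(-1 + m)/239)
G = -48924/239 (G = 7 + (-3 + (1/239)*(-172)*290) = 7 + (-3 - 49880/239) = 7 - 50597/239 = -48924/239 ≈ -204.70)
O/G = 11765/(-48924/239) = 11765*(-239/48924) = -2811835/48924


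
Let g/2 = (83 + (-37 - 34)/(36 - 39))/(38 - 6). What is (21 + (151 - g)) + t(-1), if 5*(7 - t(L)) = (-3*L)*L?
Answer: 2594/15 ≈ 172.93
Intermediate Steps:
g = 20/3 (g = 2*((83 + (-37 - 34)/(36 - 39))/(38 - 6)) = 2*((83 - 71/(-3))/32) = 2*((83 - 71*(-1/3))*(1/32)) = 2*((83 + 71/3)*(1/32)) = 2*((320/3)*(1/32)) = 2*(10/3) = 20/3 ≈ 6.6667)
t(L) = 7 + 3*L**2/5 (t(L) = 7 - (-3*L)*L/5 = 7 - (-3)*L**2/5 = 7 + 3*L**2/5)
(21 + (151 - g)) + t(-1) = (21 + (151 - 1*20/3)) + (7 + (3/5)*(-1)**2) = (21 + (151 - 20/3)) + (7 + (3/5)*1) = (21 + 433/3) + (7 + 3/5) = 496/3 + 38/5 = 2594/15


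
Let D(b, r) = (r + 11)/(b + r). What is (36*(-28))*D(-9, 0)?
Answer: 1232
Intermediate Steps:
D(b, r) = (11 + r)/(b + r)
(36*(-28))*D(-9, 0) = (36*(-28))*((11 + 0)/(-9 + 0)) = -1008*11/(-9) = -(-112)*11 = -1008*(-11/9) = 1232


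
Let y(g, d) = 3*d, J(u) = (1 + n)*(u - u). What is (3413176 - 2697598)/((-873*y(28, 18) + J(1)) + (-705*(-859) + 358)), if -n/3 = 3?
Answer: 715578/558811 ≈ 1.2805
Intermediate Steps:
n = -9 (n = -3*3 = -9)
J(u) = 0 (J(u) = (1 - 9)*(u - u) = -8*0 = 0)
(3413176 - 2697598)/((-873*y(28, 18) + J(1)) + (-705*(-859) + 358)) = (3413176 - 2697598)/((-2619*18 + 0) + (-705*(-859) + 358)) = 715578/((-873*54 + 0) + (605595 + 358)) = 715578/((-47142 + 0) + 605953) = 715578/(-47142 + 605953) = 715578/558811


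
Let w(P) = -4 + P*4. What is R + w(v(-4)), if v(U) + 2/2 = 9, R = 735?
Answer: 763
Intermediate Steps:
v(U) = 8 (v(U) = -1 + 9 = 8)
w(P) = -4 + 4*P
R + w(v(-4)) = 735 + (-4 + 4*8) = 735 + (-4 + 32) = 735 + 28 = 763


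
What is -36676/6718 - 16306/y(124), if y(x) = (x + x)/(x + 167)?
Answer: -257147699/13436 ≈ -19139.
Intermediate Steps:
y(x) = 2*x/(167 + x) (y(x) = (2*x)/(167 + x) = 2*x/(167 + x))
-36676/6718 - 16306/y(124) = -36676/6718 - 16306/(2*124/(167 + 124)) = -36676*1/6718 - 16306/(2*124/291) = -18338/3359 - 16306/(2*124*(1/291)) = -18338/3359 - 16306/248/291 = -18338/3359 - 16306*291/248 = -18338/3359 - 76533/4 = -257147699/13436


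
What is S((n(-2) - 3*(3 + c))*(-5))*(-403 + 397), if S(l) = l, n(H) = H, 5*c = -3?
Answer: -276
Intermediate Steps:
c = -3/5 (c = (1/5)*(-3) = -3/5 ≈ -0.60000)
S((n(-2) - 3*(3 + c))*(-5))*(-403 + 397) = ((-2 - 3*(3 - 3/5))*(-5))*(-403 + 397) = ((-2 - 3*12/5)*(-5))*(-6) = ((-2 - 36/5)*(-5))*(-6) = -46/5*(-5)*(-6) = 46*(-6) = -276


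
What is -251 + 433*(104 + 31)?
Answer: 58204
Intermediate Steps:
-251 + 433*(104 + 31) = -251 + 433*135 = -251 + 58455 = 58204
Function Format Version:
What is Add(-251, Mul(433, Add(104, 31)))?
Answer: 58204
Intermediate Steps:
Add(-251, Mul(433, Add(104, 31))) = Add(-251, Mul(433, 135)) = Add(-251, 58455) = 58204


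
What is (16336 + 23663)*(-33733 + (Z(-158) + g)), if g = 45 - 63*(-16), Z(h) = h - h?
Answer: -1307167320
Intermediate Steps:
Z(h) = 0
g = 1053 (g = 45 + 1008 = 1053)
(16336 + 23663)*(-33733 + (Z(-158) + g)) = (16336 + 23663)*(-33733 + (0 + 1053)) = 39999*(-33733 + 1053) = 39999*(-32680) = -1307167320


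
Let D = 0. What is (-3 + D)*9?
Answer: -27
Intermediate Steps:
(-3 + D)*9 = (-3 + 0)*9 = -3*9 = -27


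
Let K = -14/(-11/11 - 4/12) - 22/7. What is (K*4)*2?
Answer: 412/7 ≈ 58.857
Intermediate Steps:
K = 103/14 (K = -14/(-11*1/11 - 4*1/12) - 22*⅐ = -14/(-1 - ⅓) - 22/7 = -14/(-4/3) - 22/7 = -14*(-¾) - 22/7 = 21/2 - 22/7 = 103/14 ≈ 7.3571)
(K*4)*2 = ((103/14)*4)*2 = (206/7)*2 = 412/7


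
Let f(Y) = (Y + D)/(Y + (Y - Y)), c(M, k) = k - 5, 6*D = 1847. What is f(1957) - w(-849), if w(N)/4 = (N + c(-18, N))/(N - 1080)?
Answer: -17924441/7550106 ≈ -2.3741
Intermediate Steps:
D = 1847/6 (D = (1/6)*1847 = 1847/6 ≈ 307.83)
c(M, k) = -5 + k
f(Y) = (1847/6 + Y)/Y (f(Y) = (Y + 1847/6)/(Y + (Y - Y)) = (1847/6 + Y)/(Y + 0) = (1847/6 + Y)/Y)
w(N) = 4*(-5 + 2*N)/(-1080 + N) (w(N) = 4*((N + (-5 + N))/(N - 1080)) = 4*((-5 + 2*N)/(-1080 + N)) = 4*(-5 + 2*N)/(-1080 + N))
f(1957) - w(-849) = (1847/6 + 1957)/1957 - 4*(-5 + 2*(-849))/(-1080 - 849) = (1/1957)*(13589/6) - 4*(-5 - 1698)/(-1929) = 13589/11742 - 4*(-1)*(-1703)/1929 = 13589/11742 - 1*6812/1929 = 13589/11742 - 6812/1929 = -17924441/7550106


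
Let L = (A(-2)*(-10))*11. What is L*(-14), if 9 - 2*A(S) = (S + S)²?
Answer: -5390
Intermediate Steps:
A(S) = 9/2 - 2*S² (A(S) = 9/2 - (S + S)²/2 = 9/2 - 4*S²/2 = 9/2 - 2*S²)
L = 385 (L = ((9/2 - 2*(-2)²)*(-10))*11 = ((9/2 - 2*4)*(-10))*11 = ((9/2 - 8)*(-10))*11 = -7/2*(-10)*11 = 35*11 = 385)
L*(-14) = 385*(-14) = -5390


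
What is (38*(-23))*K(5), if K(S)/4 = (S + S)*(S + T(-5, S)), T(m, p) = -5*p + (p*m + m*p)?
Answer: 2447200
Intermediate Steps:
T(m, p) = -5*p + 2*m*p (T(m, p) = -5*p + (m*p + m*p) = -5*p + 2*m*p)
K(S) = -112*S² (K(S) = 4*((S + S)*(S + S*(-5 + 2*(-5)))) = 4*((2*S)*(S + S*(-5 - 10))) = 4*((2*S)*(S + S*(-15))) = 4*((2*S)*(S - 15*S)) = 4*((2*S)*(-14*S)) = 4*(-28*S²) = -112*S²)
(38*(-23))*K(5) = (38*(-23))*(-112*5²) = -(-97888)*25 = -874*(-2800) = 2447200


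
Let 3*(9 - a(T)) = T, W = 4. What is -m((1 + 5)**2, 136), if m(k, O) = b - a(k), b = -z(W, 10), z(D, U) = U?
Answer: 7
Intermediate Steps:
a(T) = 9 - T/3
b = -10 (b = -1*10 = -10)
m(k, O) = -19 + k/3 (m(k, O) = -10 - (9 - k/3) = -10 + (-9 + k/3) = -19 + k/3)
-m((1 + 5)**2, 136) = -(-19 + (1 + 5)**2/3) = -(-19 + (1/3)*6**2) = -(-19 + (1/3)*36) = -(-19 + 12) = -1*(-7) = 7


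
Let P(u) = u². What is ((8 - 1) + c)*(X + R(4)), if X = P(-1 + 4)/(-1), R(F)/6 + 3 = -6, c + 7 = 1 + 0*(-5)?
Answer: -63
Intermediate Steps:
c = -6 (c = -7 + (1 + 0*(-5)) = -7 + (1 + 0) = -7 + 1 = -6)
R(F) = -54 (R(F) = -18 + 6*(-6) = -18 - 36 = -54)
X = -9 (X = (-1 + 4)²/(-1) = 3²*(-1) = 9*(-1) = -9)
((8 - 1) + c)*(X + R(4)) = ((8 - 1) - 6)*(-9 - 54) = (7 - 6)*(-63) = 1*(-63) = -63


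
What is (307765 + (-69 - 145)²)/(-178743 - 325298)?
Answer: -353561/504041 ≈ -0.70145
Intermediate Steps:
(307765 + (-69 - 145)²)/(-178743 - 325298) = (307765 + (-214)²)/(-504041) = (307765 + 45796)*(-1/504041) = 353561*(-1/504041) = -353561/504041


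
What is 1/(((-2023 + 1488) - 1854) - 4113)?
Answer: -1/6502 ≈ -0.00015380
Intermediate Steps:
1/(((-2023 + 1488) - 1854) - 4113) = 1/((-535 - 1854) - 4113) = 1/(-2389 - 4113) = 1/(-6502) = -1/6502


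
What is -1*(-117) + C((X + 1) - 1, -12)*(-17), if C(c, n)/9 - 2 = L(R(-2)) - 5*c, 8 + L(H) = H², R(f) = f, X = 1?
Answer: 1188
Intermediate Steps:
L(H) = -8 + H²
C(c, n) = -18 - 45*c (C(c, n) = 18 + 9*((-8 + (-2)²) - 5*c) = 18 + 9*((-8 + 4) - 5*c) = 18 + 9*(-4 - 5*c) = 18 + (-36 - 45*c) = -18 - 45*c)
-1*(-117) + C((X + 1) - 1, -12)*(-17) = -1*(-117) + (-18 - 45*((1 + 1) - 1))*(-17) = 117 + (-18 - 45*(2 - 1))*(-17) = 117 + (-18 - 45*1)*(-17) = 117 + (-18 - 45)*(-17) = 117 - 63*(-17) = 117 + 1071 = 1188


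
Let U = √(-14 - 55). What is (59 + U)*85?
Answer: 5015 + 85*I*√69 ≈ 5015.0 + 706.06*I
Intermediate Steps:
U = I*√69 (U = √(-69) = I*√69 ≈ 8.3066*I)
(59 + U)*85 = (59 + I*√69)*85 = 5015 + 85*I*√69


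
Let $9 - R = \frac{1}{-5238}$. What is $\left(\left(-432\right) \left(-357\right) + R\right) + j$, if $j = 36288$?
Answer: $\frac{997948999}{5238} \approx 1.9052 \cdot 10^{5}$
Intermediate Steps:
$R = \frac{47143}{5238}$ ($R = 9 - \frac{1}{-5238} = 9 - - \frac{1}{5238} = 9 + \frac{1}{5238} = \frac{47143}{5238} \approx 9.0002$)
$\left(\left(-432\right) \left(-357\right) + R\right) + j = \left(\left(-432\right) \left(-357\right) + \frac{47143}{5238}\right) + 36288 = \left(154224 + \frac{47143}{5238}\right) + 36288 = \frac{807872455}{5238} + 36288 = \frac{997948999}{5238}$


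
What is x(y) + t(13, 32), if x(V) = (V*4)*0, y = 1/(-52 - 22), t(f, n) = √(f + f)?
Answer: √26 ≈ 5.0990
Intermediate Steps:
t(f, n) = √2*√f (t(f, n) = √(2*f) = √2*√f)
y = -1/74 (y = 1/(-74) = -1/74 ≈ -0.013514)
x(V) = 0 (x(V) = (4*V)*0 = 0)
x(y) + t(13, 32) = 0 + √2*√13 = 0 + √26 = √26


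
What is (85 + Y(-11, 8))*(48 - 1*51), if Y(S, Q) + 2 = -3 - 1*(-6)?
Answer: -258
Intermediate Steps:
Y(S, Q) = 1 (Y(S, Q) = -2 + (-3 - 1*(-6)) = -2 + (-3 + 6) = -2 + 3 = 1)
(85 + Y(-11, 8))*(48 - 1*51) = (85 + 1)*(48 - 1*51) = 86*(48 - 51) = 86*(-3) = -258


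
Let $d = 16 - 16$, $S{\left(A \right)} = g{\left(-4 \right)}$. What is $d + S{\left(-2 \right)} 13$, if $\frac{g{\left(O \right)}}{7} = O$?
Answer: $-364$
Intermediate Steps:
$g{\left(O \right)} = 7 O$
$S{\left(A \right)} = -28$ ($S{\left(A \right)} = 7 \left(-4\right) = -28$)
$d = 0$
$d + S{\left(-2 \right)} 13 = 0 - 364 = -364$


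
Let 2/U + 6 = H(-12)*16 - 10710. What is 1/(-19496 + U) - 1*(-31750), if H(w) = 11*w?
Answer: 3970253197336/125047345 ≈ 31750.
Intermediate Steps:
U = -1/6414 (U = 2/(-6 + ((11*(-12))*16 - 10710)) = 2/(-6 + (-132*16 - 10710)) = 2/(-6 + (-2112 - 10710)) = 2/(-6 - 12822) = 2/(-12828) = 2*(-1/12828) = -1/6414 ≈ -0.00015591)
1/(-19496 + U) - 1*(-31750) = 1/(-19496 - 1/6414) - 1*(-31750) = 1/(-125047345/6414) + 31750 = -6414/125047345 + 31750 = 3970253197336/125047345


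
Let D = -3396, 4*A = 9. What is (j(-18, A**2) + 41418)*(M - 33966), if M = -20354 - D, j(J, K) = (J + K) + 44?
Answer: -8443008235/4 ≈ -2.1108e+9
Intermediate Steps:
A = 9/4 (A = (1/4)*9 = 9/4 ≈ 2.2500)
j(J, K) = 44 + J + K
M = -16958 (M = -20354 - 1*(-3396) = -20354 + 3396 = -16958)
(j(-18, A**2) + 41418)*(M - 33966) = ((44 - 18 + (9/4)**2) + 41418)*(-16958 - 33966) = ((44 - 18 + 81/16) + 41418)*(-50924) = (497/16 + 41418)*(-50924) = (663185/16)*(-50924) = -8443008235/4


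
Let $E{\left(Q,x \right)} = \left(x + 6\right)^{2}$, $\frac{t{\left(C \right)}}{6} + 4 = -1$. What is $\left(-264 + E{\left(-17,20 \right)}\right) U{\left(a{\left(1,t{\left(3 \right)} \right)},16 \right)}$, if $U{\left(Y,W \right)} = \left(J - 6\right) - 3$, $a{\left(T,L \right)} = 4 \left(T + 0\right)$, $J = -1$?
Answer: $-4120$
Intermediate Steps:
$t{\left(C \right)} = -30$ ($t{\left(C \right)} = -24 + 6 \left(-1\right) = -24 - 6 = -30$)
$a{\left(T,L \right)} = 4 T$
$E{\left(Q,x \right)} = \left(6 + x\right)^{2}$
$U{\left(Y,W \right)} = -10$ ($U{\left(Y,W \right)} = \left(-1 - 6\right) - 3 = -7 - 3 = -10$)
$\left(-264 + E{\left(-17,20 \right)}\right) U{\left(a{\left(1,t{\left(3 \right)} \right)},16 \right)} = \left(-264 + \left(6 + 20\right)^{2}\right) \left(-10\right) = \left(-264 + 26^{2}\right) \left(-10\right) = \left(-264 + 676\right) \left(-10\right) = 412 \left(-10\right) = -4120$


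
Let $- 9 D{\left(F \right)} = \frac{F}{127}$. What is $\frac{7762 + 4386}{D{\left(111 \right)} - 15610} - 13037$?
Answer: $- \frac{77541494927}{5947447} \approx -13038.0$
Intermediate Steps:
$D{\left(F \right)} = - \frac{F}{1143}$ ($D{\left(F \right)} = - \frac{F \frac{1}{127}}{9} = - \frac{\frac{1}{127} F}{9} = - \frac{F}{1143}$)
$\frac{7762 + 4386}{D{\left(111 \right)} - 15610} - 13037 = \frac{7762 + 4386}{\left(- \frac{1}{1143}\right) 111 - 15610} - 13037 = \frac{12148}{- \frac{37}{381} - 15610} - 13037 = \frac{12148}{- \frac{5947447}{381}} - 13037 = 12148 \left(- \frac{381}{5947447}\right) - 13037 = - \frac{4628388}{5947447} - 13037 = - \frac{77541494927}{5947447}$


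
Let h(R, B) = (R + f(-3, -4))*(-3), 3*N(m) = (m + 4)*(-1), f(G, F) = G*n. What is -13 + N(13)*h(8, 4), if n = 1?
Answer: 72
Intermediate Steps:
f(G, F) = G (f(G, F) = G*1 = G)
N(m) = -4/3 - m/3 (N(m) = ((m + 4)*(-1))/3 = ((4 + m)*(-1))/3 = (-4 - m)/3 = -4/3 - m/3)
h(R, B) = 9 - 3*R (h(R, B) = (R - 3)*(-3) = (-3 + R)*(-3) = 9 - 3*R)
-13 + N(13)*h(8, 4) = -13 + (-4/3 - 1/3*13)*(9 - 3*8) = -13 + (-4/3 - 13/3)*(9 - 24) = -13 - 17/3*(-15) = -13 + 85 = 72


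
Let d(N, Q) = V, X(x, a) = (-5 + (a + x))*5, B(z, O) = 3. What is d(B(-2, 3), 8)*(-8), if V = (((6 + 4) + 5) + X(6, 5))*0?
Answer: 0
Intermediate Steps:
X(x, a) = -25 + 5*a + 5*x (X(x, a) = (-5 + a + x)*5 = -25 + 5*a + 5*x)
V = 0 (V = (((6 + 4) + 5) + (-25 + 5*5 + 5*6))*0 = ((10 + 5) + (-25 + 25 + 30))*0 = (15 + 30)*0 = 45*0 = 0)
d(N, Q) = 0
d(B(-2, 3), 8)*(-8) = 0*(-8) = 0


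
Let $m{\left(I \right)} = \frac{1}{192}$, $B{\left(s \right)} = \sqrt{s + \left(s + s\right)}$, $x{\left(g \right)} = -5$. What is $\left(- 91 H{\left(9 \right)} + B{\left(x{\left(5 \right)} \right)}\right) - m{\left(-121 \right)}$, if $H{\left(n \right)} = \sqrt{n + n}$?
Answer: $- \frac{1}{192} - 273 \sqrt{2} + i \sqrt{15} \approx -386.09 + 3.873 i$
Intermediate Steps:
$H{\left(n \right)} = \sqrt{2} \sqrt{n}$ ($H{\left(n \right)} = \sqrt{2 n} = \sqrt{2} \sqrt{n}$)
$B{\left(s \right)} = \sqrt{3} \sqrt{s}$ ($B{\left(s \right)} = \sqrt{s + 2 s} = \sqrt{3 s} = \sqrt{3} \sqrt{s}$)
$m{\left(I \right)} = \frac{1}{192}$
$\left(- 91 H{\left(9 \right)} + B{\left(x{\left(5 \right)} \right)}\right) - m{\left(-121 \right)} = \left(- 91 \sqrt{2} \sqrt{9} + \sqrt{3} \sqrt{-5}\right) - \frac{1}{192} = \left(- 91 \sqrt{2} \cdot 3 + \sqrt{3} i \sqrt{5}\right) - \frac{1}{192} = \left(- 91 \cdot 3 \sqrt{2} + i \sqrt{15}\right) - \frac{1}{192} = \left(- 273 \sqrt{2} + i \sqrt{15}\right) - \frac{1}{192} = - \frac{1}{192} - 273 \sqrt{2} + i \sqrt{15}$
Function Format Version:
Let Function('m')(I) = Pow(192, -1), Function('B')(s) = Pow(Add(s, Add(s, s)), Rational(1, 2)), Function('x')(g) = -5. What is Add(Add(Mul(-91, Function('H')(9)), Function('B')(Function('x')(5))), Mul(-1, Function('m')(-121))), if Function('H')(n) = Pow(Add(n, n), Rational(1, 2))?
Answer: Add(Rational(-1, 192), Mul(-273, Pow(2, Rational(1, 2))), Mul(I, Pow(15, Rational(1, 2)))) ≈ Add(-386.09, Mul(3.8730, I))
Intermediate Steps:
Function('H')(n) = Mul(Pow(2, Rational(1, 2)), Pow(n, Rational(1, 2))) (Function('H')(n) = Pow(Mul(2, n), Rational(1, 2)) = Mul(Pow(2, Rational(1, 2)), Pow(n, Rational(1, 2))))
Function('B')(s) = Mul(Pow(3, Rational(1, 2)), Pow(s, Rational(1, 2))) (Function('B')(s) = Pow(Add(s, Mul(2, s)), Rational(1, 2)) = Pow(Mul(3, s), Rational(1, 2)) = Mul(Pow(3, Rational(1, 2)), Pow(s, Rational(1, 2))))
Function('m')(I) = Rational(1, 192)
Add(Add(Mul(-91, Function('H')(9)), Function('B')(Function('x')(5))), Mul(-1, Function('m')(-121))) = Add(Add(Mul(-91, Mul(Pow(2, Rational(1, 2)), Pow(9, Rational(1, 2)))), Mul(Pow(3, Rational(1, 2)), Pow(-5, Rational(1, 2)))), Mul(-1, Rational(1, 192))) = Add(Add(Mul(-91, Mul(Pow(2, Rational(1, 2)), 3)), Mul(Pow(3, Rational(1, 2)), Mul(I, Pow(5, Rational(1, 2))))), Rational(-1, 192)) = Add(Add(Mul(-91, Mul(3, Pow(2, Rational(1, 2)))), Mul(I, Pow(15, Rational(1, 2)))), Rational(-1, 192)) = Add(Add(Mul(-273, Pow(2, Rational(1, 2))), Mul(I, Pow(15, Rational(1, 2)))), Rational(-1, 192)) = Add(Rational(-1, 192), Mul(-273, Pow(2, Rational(1, 2))), Mul(I, Pow(15, Rational(1, 2))))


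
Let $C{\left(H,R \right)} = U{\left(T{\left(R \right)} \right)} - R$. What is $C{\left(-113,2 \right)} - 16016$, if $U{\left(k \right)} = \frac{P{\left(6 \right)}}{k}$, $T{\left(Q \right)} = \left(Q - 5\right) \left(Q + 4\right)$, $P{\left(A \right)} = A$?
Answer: $- \frac{48055}{3} \approx -16018.0$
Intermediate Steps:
$T{\left(Q \right)} = \left(-5 + Q\right) \left(4 + Q\right)$
$U{\left(k \right)} = \frac{6}{k}$
$C{\left(H,R \right)} = - R + \frac{6}{-20 + R^{2} - R}$ ($C{\left(H,R \right)} = \frac{6}{-20 + R^{2} - R} - R = - R + \frac{6}{-20 + R^{2} - R}$)
$C{\left(-113,2 \right)} - 16016 = \frac{-6 - 2 \left(20 + 2 - 2^{2}\right)}{20 + 2 - 2^{2}} - 16016 = \frac{-6 - 2 \left(20 + 2 - 4\right)}{20 + 2 - 4} - 16016 = \frac{-6 - 2 \cdot 18}{18} - 16016 = \frac{-6 - 36}{18} - 16016 = \frac{1}{18} \left(-42\right) - 16016 = - \frac{7}{3} - 16016 = - \frac{48055}{3}$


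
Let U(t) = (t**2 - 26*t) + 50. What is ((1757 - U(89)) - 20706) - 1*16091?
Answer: -40697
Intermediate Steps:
U(t) = 50 + t**2 - 26*t
((1757 - U(89)) - 20706) - 1*16091 = ((1757 - (50 + 89**2 - 26*89)) - 20706) - 1*16091 = ((1757 - (50 + 7921 - 2314)) - 20706) - 16091 = ((1757 - 1*5657) - 20706) - 16091 = ((1757 - 5657) - 20706) - 16091 = (-3900 - 20706) - 16091 = -24606 - 16091 = -40697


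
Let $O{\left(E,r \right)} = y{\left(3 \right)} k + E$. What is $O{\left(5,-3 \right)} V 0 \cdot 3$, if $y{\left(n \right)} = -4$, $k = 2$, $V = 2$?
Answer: $0$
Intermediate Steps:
$O{\left(E,r \right)} = -8 + E$ ($O{\left(E,r \right)} = \left(-4\right) 2 + E = -8 + E$)
$O{\left(5,-3 \right)} V 0 \cdot 3 = \left(-8 + 5\right) 2 \cdot 0 \cdot 3 = \left(-3\right) 2 \cdot 0 = \left(-6\right) 0 = 0$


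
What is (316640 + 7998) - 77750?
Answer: 246888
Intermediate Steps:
(316640 + 7998) - 77750 = 324638 - 77750 = 246888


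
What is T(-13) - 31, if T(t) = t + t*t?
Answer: 125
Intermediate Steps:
T(t) = t + t²
T(-13) - 31 = -13*(1 - 13) - 31 = -13*(-12) - 1*31 = 156 - 31 = 125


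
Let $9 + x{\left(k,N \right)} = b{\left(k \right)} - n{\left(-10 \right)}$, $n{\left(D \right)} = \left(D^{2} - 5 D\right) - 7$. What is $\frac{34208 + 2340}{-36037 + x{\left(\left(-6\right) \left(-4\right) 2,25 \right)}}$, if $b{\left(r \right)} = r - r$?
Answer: $- \frac{36548}{36189} \approx -1.0099$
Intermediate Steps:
$b{\left(r \right)} = 0$
$n{\left(D \right)} = -7 + D^{2} - 5 D$
$x{\left(k,N \right)} = -152$ ($x{\left(k,N \right)} = -9 - \left(-7 + \left(-10\right)^{2} - -50\right) = -9 - \left(-7 + 100 + 50\right) = -9 + \left(0 - 143\right) = -9 - 143 = -152$)
$\frac{34208 + 2340}{-36037 + x{\left(\left(-6\right) \left(-4\right) 2,25 \right)}} = \frac{34208 + 2340}{-36037 - 152} = \frac{36548}{-36189} = 36548 \left(- \frac{1}{36189}\right) = - \frac{36548}{36189}$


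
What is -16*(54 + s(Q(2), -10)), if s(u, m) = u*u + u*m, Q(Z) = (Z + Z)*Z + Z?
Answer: -864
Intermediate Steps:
Q(Z) = Z + 2*Z**2 (Q(Z) = (2*Z)*Z + Z = 2*Z**2 + Z = Z + 2*Z**2)
s(u, m) = u**2 + m*u
-16*(54 + s(Q(2), -10)) = -16*(54 + (2*(1 + 2*2))*(-10 + 2*(1 + 2*2))) = -16*(54 + (2*(1 + 4))*(-10 + 2*(1 + 4))) = -16*(54 + (2*5)*(-10 + 2*5)) = -16*(54 + 10*(-10 + 10)) = -16*(54 + 10*0) = -16*(54 + 0) = -16*54 = -864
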